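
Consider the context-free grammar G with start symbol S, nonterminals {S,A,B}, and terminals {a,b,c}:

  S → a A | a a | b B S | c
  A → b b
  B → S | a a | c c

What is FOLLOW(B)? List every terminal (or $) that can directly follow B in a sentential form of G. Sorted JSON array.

FIRST sets, iterate to fixpoint:
round 1:
  A via A→b b: +{b}
  B via B→a a: +{a}
  B via B→c c: +{c}
  S via S→a A: +{a}
  S via S→b B S: +{b}
  S via S→c: +{c}
  S: {a,b,c}  A: {b}  B: {a,c}
round 2:
  B via B→S: +{b}
  S: {a,b,c}  A: {b}  B: {a,b,c}
round 3: (stable)
  S: {a,b,c}  A: {b}  B: {a,b,c}

Compute FOLLOW by fixpoint:
seed FOLLOW(S) with $
pass 1:
  S→a A: FOLLOW(A) ⊇ FOLLOW(S) ⊇ {$}; new: +{$}
  S→b B S: FOLLOW(B) ⊇ FIRST(S) = {a,b,c}; new: +{a,b,c}
  FOLLOW(S)={$}  FOLLOW(A)={$}  FOLLOW(B)={a,b,c}
pass 2:
  B→S: FOLLOW(S) ⊇ FOLLOW(B) ⊇ {a,b,c}; new: +{a,b,c}
  S→a A: FOLLOW(A) ⊇ FOLLOW(S) ⊇ {$,a,b,c}; new: +{a,b,c}
  FOLLOW(S)={$,a,b,c}  FOLLOW(A)={$,a,b,c}  FOLLOW(B)={a,b,c}
pass 3: done
  FOLLOW(S)={$,a,b,c}  FOLLOW(A)={$,a,b,c}  FOLLOW(B)={a,b,c}

FOLLOW(B) = ["a", "b", "c"]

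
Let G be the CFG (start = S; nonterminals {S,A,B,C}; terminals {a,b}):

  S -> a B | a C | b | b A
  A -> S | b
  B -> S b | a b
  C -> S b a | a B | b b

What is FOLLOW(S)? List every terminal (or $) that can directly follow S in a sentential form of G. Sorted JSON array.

FIRST sets, iterate to fixpoint:
[1]
  A via A→b: +{b}
  B via B→a b: +{a}
  C via C→a B: +{a}
  C via C→b b: +{b}
  S via S→a B: +{a}
  S via S→b: +{b}
  FIRST(S)={a,b}  FIRST(A)={b}  FIRST(B)={a}  FIRST(C)={a,b}
[2]
  A via A→S: +{a}
  B via B→S b: +{b}
  FIRST(S)={a,b}  FIRST(A)={a,b}  FIRST(B)={a,b}  FIRST(C)={a,b}
[3] (stable)
  FIRST(S)={a,b}  FIRST(A)={a,b}  FIRST(B)={a,b}  FIRST(C)={a,b}

FOLLOW sets:
FOLLOW(S) := {$}
[1]
  B→S b: FOLLOW(S) ⊇ FIRST(b) = {b}; new: +{b}
  S→a B: FOLLOW(B) ⊇ FOLLOW(S) ⊇ {$,b}; new: +{$,b}
  S→a C: FOLLOW(C) ⊇ FOLLOW(S) ⊇ {$,b}; new: +{$,b}
  S→b A: FOLLOW(A) ⊇ FOLLOW(S) ⊇ {$,b}; new: +{$,b}
  FOLLOW(S)={$,b}  FOLLOW(A)={$,b}  FOLLOW(B)={$,b}  FOLLOW(C)={$,b}
[2] (no change)
  FOLLOW(S)={$,b}  FOLLOW(A)={$,b}  FOLLOW(B)={$,b}  FOLLOW(C)={$,b}

FOLLOW(S) = ["$", "b"]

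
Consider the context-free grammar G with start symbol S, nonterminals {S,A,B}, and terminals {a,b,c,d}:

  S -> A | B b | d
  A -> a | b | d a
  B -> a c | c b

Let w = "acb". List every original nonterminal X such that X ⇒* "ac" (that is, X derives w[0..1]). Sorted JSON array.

Convert to CNF:
  S -> B T3 | T0 T1 | a | b | d
  A -> T0 T1 | a | b
  B -> T1 T2 | T2 T3
  T0 -> d
  T1 -> a
  T2 -> c
  T3 -> b

CYK table (by increasing span), restricted to cells inside w[0..1]:
  cell(0,0) a: {A,S,T1}  orig:{A,S}
  cell(1,1) c: {T2}  orig:{}
  cell(0,1) ac: {B}

Original NTs in T[0,1] deriving "ac": ["B"]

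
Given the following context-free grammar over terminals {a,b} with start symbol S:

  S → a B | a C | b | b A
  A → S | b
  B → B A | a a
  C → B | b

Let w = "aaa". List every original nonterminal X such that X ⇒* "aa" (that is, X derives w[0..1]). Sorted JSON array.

Convert to CNF:
  S -> T0 B | T0 C | T1 A | b
  A -> T0 B | T0 C | T1 A | b
  B -> B A | T0 T0
  C -> B A | T0 T0 | b
  T0 -> a
  T1 -> b

Fill CYK table bottom-up — only the sub-triangle for w[0..1]:
  cell(0,0) a: {T0}  orig:{}
  cell(1,1) a: {T0}  orig:{}
  cell(0,1) aa: {B,C}

Original NTs in T[0,1] deriving "aa": ["B", "C"]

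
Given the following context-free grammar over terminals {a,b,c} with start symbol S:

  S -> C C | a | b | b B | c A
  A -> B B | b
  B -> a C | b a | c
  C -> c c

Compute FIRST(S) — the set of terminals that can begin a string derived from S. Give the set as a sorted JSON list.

FIRST iteration:
[1]
  A via A→b: +{b}
  B via B→a C: +{a}
  B via B→b a: +{b}
  B via B→c: +{c}
  C via C→c c: +{c}
  S via S→C C: +{c}
  S via S→a: +{a}
  S via S→b: +{b}
  S: {a,b,c}  A: {b}  B: {a,b,c}  C: {c}
[2]
  A via A→B B: +{a,c}
  S: {a,b,c}  A: {a,b,c}  B: {a,b,c}  C: {c}
[3] (stable)
  S: {a,b,c}  A: {a,b,c}  B: {a,b,c}  C: {c}

FIRST(S) = ["a", "b", "c"]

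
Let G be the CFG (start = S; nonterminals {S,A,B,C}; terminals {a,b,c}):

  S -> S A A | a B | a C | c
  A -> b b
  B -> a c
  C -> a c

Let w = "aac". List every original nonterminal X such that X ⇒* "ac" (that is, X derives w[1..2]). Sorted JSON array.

Convert to CNF:
  S -> S X3 | T1 B | T1 C | c
  A -> T0 T0
  B -> T1 T2
  C -> T1 T2
  T0 -> b
  T1 -> a
  T2 -> c
  X3 -> A A

CYK table (by increasing span), restricted to cells inside w[1..2]:
  [1..1]={T1}  "a"  orig:{}
  [2..2]={S,T2}  "c"  orig:{S}
  [1..2]={B,C}  "ac"

Original NTs in T[1,2] deriving "ac": ["B", "C"]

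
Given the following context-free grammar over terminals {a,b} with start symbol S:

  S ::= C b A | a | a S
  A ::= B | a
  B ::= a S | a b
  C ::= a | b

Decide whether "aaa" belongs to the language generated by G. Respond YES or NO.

CNF form of G:
  S -> C X2 | T0 S | a
  A -> T0 S | T0 T1 | a
  B -> T0 S | T0 T1
  C -> a | b
  T0 -> a
  T1 -> b
  X2 -> T1 A

Fill CYK table bottom-up:
  cell(0,0) a: {A,C,S,T0}  orig:{A,C,S}
  cell(1,1) a: {A,C,S,T0}  orig:{A,C,S}
  cell(2,2) a: {A,C,S,T0}  orig:{A,C,S}
  cell(0,1) aa: {A,B,S}
  cell(1,2) aa: {A,B,S}
  cell(0,2) aaa: {A,B,S}

S ∈ T[0,2] ⇒ YES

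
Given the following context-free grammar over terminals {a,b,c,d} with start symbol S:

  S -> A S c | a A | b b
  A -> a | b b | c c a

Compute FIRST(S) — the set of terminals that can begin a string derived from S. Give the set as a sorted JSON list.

FIRST sets, iterate to fixpoint:
pass 1:
  A via A→a: +{a}
  A via A→b b: +{b}
  A via A→c c a: +{c}
  S via S→A S c: +{a,b,c}
  FIRST(S)={a,b,c}  FIRST(A)={a,b,c}
pass 2: — fixpoint
  FIRST(S)={a,b,c}  FIRST(A)={a,b,c}

FIRST(S) = ["a", "b", "c"]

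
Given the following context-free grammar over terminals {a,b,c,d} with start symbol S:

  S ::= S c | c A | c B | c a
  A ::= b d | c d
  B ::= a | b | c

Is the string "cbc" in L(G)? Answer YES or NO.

CNF form of G:
  S -> S T2 | T2 A | T2 B | T2 T3
  A -> T0 T1 | T2 T1
  B -> a | b | c
  T0 -> b
  T1 -> d
  T2 -> c
  T3 -> a

Fill CYK table bottom-up:
  cell(0,0) c: {B,T2}  orig:{B}
  cell(1,1) b: {B,T0}  orig:{B}
  cell(2,2) c: {B,T2}  orig:{B}
  cell(0,1) cb: {S}
  cell(1,2) bc: ∅
  cell(0,2) cbc: {S}

S ∈ T[0,2] ⇒ YES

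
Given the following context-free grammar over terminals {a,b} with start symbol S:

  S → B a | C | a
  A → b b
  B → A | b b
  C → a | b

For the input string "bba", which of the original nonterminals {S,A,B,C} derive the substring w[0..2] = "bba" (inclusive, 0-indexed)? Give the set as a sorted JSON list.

Convert to CNF:
  S -> B T1 | a | b
  A -> T0 T0
  B -> T0 T0
  C -> a | b
  T0 -> b
  T1 -> a

CYK fill — only the sub-triangle for w[0..2]:
  [0..0]={C,S,T0}  "b"  orig:{C,S}
  [1..1]={C,S,T0}  "b"  orig:{C,S}
  [2..2]={C,S,T1}  "a"  orig:{C,S}
  [0..1]={A,B}  "bb"
  [1..2]=∅  "ba"
  [0..2]={S}  "bba"

Original NTs in T[0,2] deriving "bba": ["S"]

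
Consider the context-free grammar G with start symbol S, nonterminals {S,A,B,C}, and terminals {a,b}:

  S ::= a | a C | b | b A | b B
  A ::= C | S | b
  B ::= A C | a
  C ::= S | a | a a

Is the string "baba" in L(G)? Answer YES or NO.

CNF form of G:
  S -> T0 C | T1 A | T1 B | a | b
  A -> T0 C | T0 T0 | T1 A | T1 B | a | b
  B -> A C | a
  C -> T0 C | T0 T0 | T1 A | T1 B | a | b
  T0 -> a
  T1 -> b

CYK table (by increasing span):
  cell(0,0) b: {A,C,S,T1}  orig:{A,C,S}
  cell(1,1) a: {A,B,C,S,T0}  orig:{A,B,C,S}
  cell(2,2) b: {A,C,S,T1}  orig:{A,C,S}
  cell(3,3) a: {A,B,C,S,T0}  orig:{A,B,C,S}
  cell(0,1) ba: {A,B,C,S}
  cell(1,2) ab: {A,B,C,S}
  cell(2,3) ba: {A,B,C,S}
  cell(0,2) bab: {A,B,C,S}
  cell(1,3) aba: {A,B,C,S}
  cell(0,3) baba: {A,B,C,S}

S ∈ T[0,3] ⇒ YES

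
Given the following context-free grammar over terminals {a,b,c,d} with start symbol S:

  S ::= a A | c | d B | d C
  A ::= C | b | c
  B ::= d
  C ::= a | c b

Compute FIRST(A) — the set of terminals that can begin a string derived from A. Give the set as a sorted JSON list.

FIRST iteration:
[1]
  A via A→b: +{b}
  A via A→c: +{c}
  B via B→d: +{d}
  C via C→a: +{a}
  C via C→c b: +{c}
  S via S→a A: +{a}
  S via S→c: +{c}
  S via S→d B: +{d}
  FIRST(S)={a,c,d}  FIRST(A)={b,c}  FIRST(B)={d}  FIRST(C)={a,c}
[2]
  A via A→C: +{a}
  FIRST(S)={a,c,d}  FIRST(A)={a,b,c}  FIRST(B)={d}  FIRST(C)={a,c}
[3] done
  FIRST(S)={a,c,d}  FIRST(A)={a,b,c}  FIRST(B)={d}  FIRST(C)={a,c}

FIRST(A) = ["a", "b", "c"]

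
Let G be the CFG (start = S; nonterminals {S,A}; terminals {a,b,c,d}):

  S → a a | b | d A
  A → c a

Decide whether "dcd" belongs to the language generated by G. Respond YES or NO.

CNF form of G:
  S -> T1 T1 | T2 A | b
  A -> T0 T1
  T0 -> c
  T1 -> a
  T2 -> d

CYK fill:
  T[0,0] 'd' = {T2}  orig:{}
  T[1,1] 'c' = {T0}  orig:{}
  T[2,2] 'd' = {T2}  orig:{}
  T[0,1] 'dc' = ∅
  T[1,2] 'cd' = ∅
  T[0,2] 'dcd' = ∅

S ∉ T[0,2] ⇒ NO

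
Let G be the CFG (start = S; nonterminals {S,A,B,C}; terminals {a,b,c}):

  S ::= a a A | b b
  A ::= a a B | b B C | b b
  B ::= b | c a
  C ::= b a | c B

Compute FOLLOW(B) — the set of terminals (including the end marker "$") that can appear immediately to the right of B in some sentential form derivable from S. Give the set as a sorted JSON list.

FIRST iteration:
[1]
  A via A→a a B: +{a}
  A via A→b B C: +{b}
  B via B→b: +{b}
  B via B→c a: +{c}
  C via C→b a: +{b}
  C via C→c B: +{c}
  S via S→a a A: +{a}
  S via S→b b: +{b}
  FIRST(S)={a,b}  FIRST(A)={a,b}  FIRST(B)={b,c}  FIRST(C)={b,c}
[2] (stable)
  FIRST(S)={a,b}  FIRST(A)={a,b}  FIRST(B)={b,c}  FIRST(C)={b,c}

FOLLOW sets:
FOLLOW(S) := {$}
pass 1:
  A→b B C: FOLLOW(B) ⊇ FIRST(C) = {b,c}; new: +{b,c}
  S→a a A: FOLLOW(A) ⊇ FOLLOW(S) ⊇ {$}; new: +{$}
  S: {$}  A: {$}  B: {b,c}  C: {}
pass 2:
  A→a a B: FOLLOW(B) ⊇ FOLLOW(A) ⊇ {$}; new: +{$}
  A→b B C: FOLLOW(C) ⊇ FOLLOW(A) ⊇ {$}; new: +{$}
  S: {$}  A: {$}  B: {$,b,c}  C: {$}
pass 3: (stable)
  S: {$}  A: {$}  B: {$,b,c}  C: {$}

FOLLOW(B) = ["$", "b", "c"]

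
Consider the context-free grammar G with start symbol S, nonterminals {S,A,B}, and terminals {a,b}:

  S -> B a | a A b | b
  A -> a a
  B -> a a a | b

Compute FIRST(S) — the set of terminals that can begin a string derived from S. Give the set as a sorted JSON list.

FIRST iteration:
pass 1:
  A via A→a a: +{a}
  B via B→a a a: +{a}
  B via B→b: +{b}
  S via S→B a: +{a,b}
  FIRST[S]={a,b}  FIRST[A]={a}  FIRST[B]={a,b}
pass 2: done
  FIRST[S]={a,b}  FIRST[A]={a}  FIRST[B]={a,b}

FIRST(S) = ["a", "b"]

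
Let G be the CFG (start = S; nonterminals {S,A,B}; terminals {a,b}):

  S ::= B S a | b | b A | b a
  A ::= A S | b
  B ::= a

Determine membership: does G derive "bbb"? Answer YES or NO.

Convert to CNF:
  S -> B X2 | T1 A | T1 T0 | b
  A -> A S | b
  B -> a
  T0 -> a
  T1 -> b
  X2 -> S T0

CYK fill:
  [0..0]={A,S,T1}  "b"  orig:{A,S}
  [1..1]={A,S,T1}  "b"  orig:{A,S}
  [2..2]={A,S,T1}  "b"  orig:{A,S}
  [0..1]={A,S}  "bb"
  [1..2]={A,S}  "bb"
  [0..2]={A,S}  "bbb"

S ∈ T[0,2] ⇒ YES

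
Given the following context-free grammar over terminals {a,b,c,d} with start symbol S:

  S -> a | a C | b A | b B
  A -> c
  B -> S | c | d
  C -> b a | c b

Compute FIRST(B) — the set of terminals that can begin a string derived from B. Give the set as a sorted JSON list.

FIRST iteration:
[1]
  A via A→c: +{c}
  B via B→c: +{c}
  B via B→d: +{d}
  C via C→b a: +{b}
  C via C→c b: +{c}
  S via S→a: +{a}
  S via S→b A: +{b}
  S: {a,b}  A: {c}  B: {c,d}  C: {b,c}
[2]
  B via B→S: +{a,b}
  S: {a,b}  A: {c}  B: {a,b,c,d}  C: {b,c}
[3] — fixpoint
  S: {a,b}  A: {c}  B: {a,b,c,d}  C: {b,c}

FIRST(B) = ["a", "b", "c", "d"]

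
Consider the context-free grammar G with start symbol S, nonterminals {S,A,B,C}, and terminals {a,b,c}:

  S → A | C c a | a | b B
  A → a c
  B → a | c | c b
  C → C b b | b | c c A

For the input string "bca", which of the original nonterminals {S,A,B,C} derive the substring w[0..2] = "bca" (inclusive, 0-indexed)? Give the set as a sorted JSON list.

CNF form of G:
  S -> C X5 | T0 T1 | T2 B | a
  A -> T0 T1
  B -> T1 T2 | a | c
  C -> C X3 | T1 X4 | b
  T0 -> a
  T1 -> c
  T2 -> b
  X3 -> T2 T2
  X4 -> T1 A
  X5 -> T1 T0

CYK table (by increasing span), restricted to cells inside w[0..2]:
  [0..0]={C,T2}  "b"  orig:{C}
  [1..1]={B,T1}  "c"  orig:{B}
  [2..2]={B,S,T0}  "a"  orig:{B,S}
  [0..1]={S}  "bc"
  [1..2]={X5}  "ca"  orig:{}
  [0..2]={S}  "bca"

Original NTs in T[0,2] deriving "bca": ["S"]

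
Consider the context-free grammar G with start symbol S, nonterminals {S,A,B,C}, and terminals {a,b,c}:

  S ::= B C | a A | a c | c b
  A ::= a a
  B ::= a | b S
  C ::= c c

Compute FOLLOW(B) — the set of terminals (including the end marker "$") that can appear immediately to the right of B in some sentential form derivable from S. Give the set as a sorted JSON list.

FIRST iteration:
[1]
  A via A→a a: +{a}
  B via B→a: +{a}
  B via B→b S: +{b}
  C via C→c c: +{c}
  S via S→B C: +{a,b}
  S via S→c b: +{c}
  S: {a,b,c}  A: {a}  B: {a,b}  C: {c}
[2] (stable)
  S: {a,b,c}  A: {a}  B: {a,b}  C: {c}

FOLLOW iteration:
initialize: $ ∈ FOLLOW(S)
pass 1:
  S→B C: FOLLOW(B) ⊇ FIRST(C) = {c}; new: +{c}
  S→B C: FOLLOW(C) ⊇ FOLLOW(S) ⊇ {$}; new: +{$}
  S→a A: FOLLOW(A) ⊇ FOLLOW(S) ⊇ {$}; new: +{$}
  FOLLOW[S]={$}  FOLLOW[A]={$}  FOLLOW[B]={c}  FOLLOW[C]={$}
pass 2:
  B→b S: FOLLOW(S) ⊇ FOLLOW(B) ⊇ {c}; new: +{c}
  S→B C: FOLLOW(C) ⊇ FOLLOW(S) ⊇ {$,c}; new: +{c}
  S→a A: FOLLOW(A) ⊇ FOLLOW(S) ⊇ {$,c}; new: +{c}
  FOLLOW[S]={$,c}  FOLLOW[A]={$,c}  FOLLOW[B]={c}  FOLLOW[C]={$,c}
pass 3: (no change)
  FOLLOW[S]={$,c}  FOLLOW[A]={$,c}  FOLLOW[B]={c}  FOLLOW[C]={$,c}

FOLLOW(B) = ["c"]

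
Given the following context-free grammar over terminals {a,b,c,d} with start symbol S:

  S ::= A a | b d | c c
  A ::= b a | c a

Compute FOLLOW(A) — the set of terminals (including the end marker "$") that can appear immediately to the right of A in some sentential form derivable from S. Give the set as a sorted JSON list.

Compute FIRST by fixpoint:
iter 1:
  A via A→b a: +{b}
  A via A→c a: +{c}
  S via S→A a: +{b,c}
  FIRST(S)={b,c}  FIRST(A)={b,c}
iter 2: (stable)
  FIRST(S)={b,c}  FIRST(A)={b,c}

Compute FOLLOW by fixpoint:
initialize: $ ∈ FOLLOW(S)
iter 1:
  S→A a: FOLLOW(A) ⊇ FIRST(a) = {a}; new: +{a}
  FOLLOW(S)={$}  FOLLOW(A)={a}
iter 2: (no change)
  FOLLOW(S)={$}  FOLLOW(A)={a}

FOLLOW(A) = ["a"]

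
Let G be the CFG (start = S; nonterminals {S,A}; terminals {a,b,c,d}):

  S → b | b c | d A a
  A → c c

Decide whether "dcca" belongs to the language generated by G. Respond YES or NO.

Convert to CNF:
  S -> T1 T0 | T2 X4 | b
  A -> T0 T0
  T0 -> c
  T1 -> b
  T2 -> d
  T3 -> a
  X4 -> A T3

CYK table (by increasing span):
  T[0,0] 'd' = {T2}  orig:{}
  T[1,1] 'c' = {T0}  orig:{}
  T[2,2] 'c' = {T0}  orig:{}
  T[3,3] 'a' = {T3}  orig:{}
  T[0,1] 'dc' = ∅
  T[1,2] 'cc' = {A}
  T[2,3] 'ca' = ∅
  T[0,2] 'dcc' = ∅
  T[1,3] 'cca' = {X4}  orig:{}
  T[0,3] 'dcca' = {S}

S ∈ T[0,3] ⇒ YES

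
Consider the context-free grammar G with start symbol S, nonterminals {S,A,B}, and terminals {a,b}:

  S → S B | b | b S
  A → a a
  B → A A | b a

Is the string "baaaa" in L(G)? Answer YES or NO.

CNF form of G:
  S -> S B | T1 S | b
  A -> T0 T0
  B -> A A | T1 T0
  T0 -> a
  T1 -> b

CYK table (by increasing span):
  [0..0]={S,T1}  "b"  orig:{S}
  [1..1]={T0}  "a"  orig:{}
  [2..2]={T0}  "a"  orig:{}
  [3..3]={T0}  "a"  orig:{}
  [4..4]={T0}  "a"  orig:{}
  [0..1]={B}  "ba"
  [1..2]={A}  "aa"
  [2..3]={A}  "aa"
  [3..4]={A}  "aa"
  [0..2]=∅  "baa"
  [1..3]=∅  "aaa"
  [2..4]=∅  "aaa"
  [0..3]=∅  "baaa"
  [1..4]={B}  "aaaa"
  [0..4]={S}  "baaaa"

S ∈ T[0,4] ⇒ YES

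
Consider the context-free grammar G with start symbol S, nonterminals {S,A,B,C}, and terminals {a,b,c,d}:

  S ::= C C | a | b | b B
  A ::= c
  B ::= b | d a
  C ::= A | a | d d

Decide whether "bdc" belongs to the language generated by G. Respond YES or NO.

Convert to CNF:
  S -> C C | T2 B | a | b
  A -> c
  B -> T0 T1 | b
  C -> T0 T0 | a | c
  T0 -> d
  T1 -> a
  T2 -> b

Fill CYK table bottom-up:
  [0..0]={B,S,T2}  "b"  orig:{B,S}
  [1..1]={T0}  "d"  orig:{}
  [2..2]={A,C}  "c"
  [0..1]=∅  "bd"
  [1..2]=∅  "dc"
  [0..2]=∅  "bdc"

S ∉ T[0,2] ⇒ NO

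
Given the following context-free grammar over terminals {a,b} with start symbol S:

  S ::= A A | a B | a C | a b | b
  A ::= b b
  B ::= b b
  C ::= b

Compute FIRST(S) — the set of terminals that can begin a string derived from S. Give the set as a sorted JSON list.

Compute FIRST by fixpoint:
pass 1:
  A via A→b b: +{b}
  B via B→b b: +{b}
  C via C→b: +{b}
  S via S→A A: +{b}
  S via S→a B: +{a}
  S: {a,b}  A: {b}  B: {b}  C: {b}
pass 2: — fixpoint
  S: {a,b}  A: {b}  B: {b}  C: {b}

FIRST(S) = ["a", "b"]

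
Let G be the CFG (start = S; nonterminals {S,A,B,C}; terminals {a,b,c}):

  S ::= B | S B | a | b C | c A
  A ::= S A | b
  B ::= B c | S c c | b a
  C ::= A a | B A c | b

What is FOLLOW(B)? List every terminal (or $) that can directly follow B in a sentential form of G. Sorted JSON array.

Compute FIRST by fixpoint:
iter 1:
  A via A→b: +{b}
  B via B→b a: +{b}
  C via C→A a: +{b}
  S via S→B: +{b}
  S via S→a: +{a}
  S via S→c A: +{c}
  S: {a,b,c}  A: {b}  B: {b}  C: {b}
iter 2:
  A via A→S A: +{a,c}
  B via B→S c c: +{a,c}
  C via C→A a: +{a,c}
  S: {a,b,c}  A: {a,b,c}  B: {a,b,c}  C: {a,b,c}
iter 3: done
  S: {a,b,c}  A: {a,b,c}  B: {a,b,c}  C: {a,b,c}

Compute FOLLOW by fixpoint:
FOLLOW(S) := {$}
iter 1:
  A→S A: FOLLOW(S) ⊇ FIRST(A) = {a,b,c}; new: +{a,b,c}
  B→B c: FOLLOW(B) ⊇ FIRST(c) = {c}; new: +{c}
  C→A a: FOLLOW(A) ⊇ FIRST(a) = {a}; new: +{a}
  C→B A c: FOLLOW(B) ⊇ FIRST(A) = {a,b,c}; new: +{a,b}
  C→B A c: FOLLOW(A) ⊇ FIRST(c) = {c}; new: +{c}
  S→B: FOLLOW(B) ⊇ FOLLOW(S) ⊇ {$,a,b,c}; new: +{$}
  S→b C: FOLLOW(C) ⊇ FOLLOW(S) ⊇ {$,a,b,c}; new: +{$,a,b,c}
  S→c A: FOLLOW(A) ⊇ FOLLOW(S) ⊇ {$,a,b,c}; new: +{$,b}
  S: {$,a,b,c}  A: {$,a,b,c}  B: {$,a,b,c}  C: {$,a,b,c}
iter 2: (no change)
  S: {$,a,b,c}  A: {$,a,b,c}  B: {$,a,b,c}  C: {$,a,b,c}

FOLLOW(B) = ["$", "a", "b", "c"]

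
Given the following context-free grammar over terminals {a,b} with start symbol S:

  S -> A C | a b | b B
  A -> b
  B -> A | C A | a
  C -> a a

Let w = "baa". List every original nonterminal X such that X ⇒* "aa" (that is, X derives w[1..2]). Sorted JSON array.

Convert to CNF:
  S -> A C | T0 T1 | T1 B
  A -> b
  B -> C A | a | b
  C -> T0 T0
  T0 -> a
  T1 -> b

Fill CYK table bottom-up — only the sub-triangle for w[1..2]:
  T[1,1] 'a' = {B,T0}  orig:{B}
  T[2,2] 'a' = {B,T0}  orig:{B}
  T[1,2] 'aa' = {C}

Original NTs in T[1,2] deriving "aa": ["C"]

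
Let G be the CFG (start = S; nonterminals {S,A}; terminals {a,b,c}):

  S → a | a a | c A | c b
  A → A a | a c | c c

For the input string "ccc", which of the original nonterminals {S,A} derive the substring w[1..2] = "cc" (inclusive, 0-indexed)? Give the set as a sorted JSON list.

CNF form of G:
  S -> T0 T0 | T1 A | T1 T2 | a
  A -> A T0 | T0 T1 | T1 T1
  T0 -> a
  T1 -> c
  T2 -> b

CYK table (by increasing span) — only the sub-triangle for w[1..2]:
  [1..1]={T1}  "c"  orig:{}
  [2..2]={T1}  "c"  orig:{}
  [1..2]={A}  "cc"

Original NTs in T[1,2] deriving "cc": ["A"]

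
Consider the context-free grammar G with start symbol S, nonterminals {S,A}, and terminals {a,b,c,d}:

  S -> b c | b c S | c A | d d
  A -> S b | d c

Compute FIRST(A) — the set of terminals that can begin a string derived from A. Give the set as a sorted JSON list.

FIRST iteration:
iter 1:
  A via A→d c: +{d}
  S via S→b c: +{b}
  S via S→c A: +{c}
  S via S→d d: +{d}
  S: {b,c,d}  A: {d}
iter 2:
  A via A→S b: +{b,c}
  S: {b,c,d}  A: {b,c,d}
iter 3: (no change)
  S: {b,c,d}  A: {b,c,d}

FIRST(A) = ["b", "c", "d"]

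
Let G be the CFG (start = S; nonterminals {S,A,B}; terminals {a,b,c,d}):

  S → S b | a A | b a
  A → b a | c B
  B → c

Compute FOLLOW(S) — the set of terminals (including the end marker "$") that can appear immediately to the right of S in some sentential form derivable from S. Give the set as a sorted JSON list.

FIRST sets, iterate to fixpoint:
[1]
  A via A→b a: +{b}
  A via A→c B: +{c}
  B via B→c: +{c}
  S via S→a A: +{a}
  S via S→b a: +{b}
  FIRST(S)={a,b}  FIRST(A)={b,c}  FIRST(B)={c}
[2] — fixpoint
  FIRST(S)={a,b}  FIRST(A)={b,c}  FIRST(B)={c}

Compute FOLLOW by fixpoint:
FOLLOW(S) := {$}
[1]
  S→S b: FOLLOW(S) ⊇ FIRST(b) = {b}; new: +{b}
  S→a A: FOLLOW(A) ⊇ FOLLOW(S) ⊇ {$,b}; new: +{$,b}
  FOLLOW[S]={$,b}  FOLLOW[A]={$,b}  FOLLOW[B]={}
[2]
  A→c B: FOLLOW(B) ⊇ FOLLOW(A) ⊇ {$,b}; new: +{$,b}
  FOLLOW[S]={$,b}  FOLLOW[A]={$,b}  FOLLOW[B]={$,b}
[3] — fixpoint
  FOLLOW[S]={$,b}  FOLLOW[A]={$,b}  FOLLOW[B]={$,b}

FOLLOW(S) = ["$", "b"]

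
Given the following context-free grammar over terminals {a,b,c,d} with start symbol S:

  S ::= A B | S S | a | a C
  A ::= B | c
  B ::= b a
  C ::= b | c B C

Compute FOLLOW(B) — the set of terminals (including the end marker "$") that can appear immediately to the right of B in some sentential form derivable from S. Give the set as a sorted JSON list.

FIRST iteration:
[1]
  A via A→c: +{c}
  B via B→b a: +{b}
  C via C→b: +{b}
  C via C→c B C: +{c}
  S via S→A B: +{c}
  S via S→a: +{a}
  FIRST[S]={a,c}  FIRST[A]={c}  FIRST[B]={b}  FIRST[C]={b,c}
[2]
  A via A→B: +{b}
  S via S→A B: +{b}
  FIRST[S]={a,b,c}  FIRST[A]={b,c}  FIRST[B]={b}  FIRST[C]={b,c}
[3] — fixpoint
  FIRST[S]={a,b,c}  FIRST[A]={b,c}  FIRST[B]={b}  FIRST[C]={b,c}

FOLLOW sets:
seed FOLLOW(S) with $
round 1:
  C→c B C: FOLLOW(B) ⊇ FIRST(C) = {b,c}; new: +{b,c}
  S→A B: FOLLOW(A) ⊇ FIRST(B) = {b}; new: +{b}
  S→A B: FOLLOW(B) ⊇ FOLLOW(S) ⊇ {$}; new: +{$}
  S→S S: FOLLOW(S) ⊇ FIRST(S) = {a,b,c}; new: +{a,b,c}
  S→a C: FOLLOW(C) ⊇ FOLLOW(S) ⊇ {$,a,b,c}; new: +{$,a,b,c}
  FOLLOW(S)={$,a,b,c}  FOLLOW(A)={b}  FOLLOW(B)={$,b,c}  FOLLOW(C)={$,a,b,c}
round 2:
  S→A B: FOLLOW(B) ⊇ FOLLOW(S) ⊇ {$,a,b,c}; new: +{a}
  FOLLOW(S)={$,a,b,c}  FOLLOW(A)={b}  FOLLOW(B)={$,a,b,c}  FOLLOW(C)={$,a,b,c}
round 3: (no change)
  FOLLOW(S)={$,a,b,c}  FOLLOW(A)={b}  FOLLOW(B)={$,a,b,c}  FOLLOW(C)={$,a,b,c}

FOLLOW(B) = ["$", "a", "b", "c"]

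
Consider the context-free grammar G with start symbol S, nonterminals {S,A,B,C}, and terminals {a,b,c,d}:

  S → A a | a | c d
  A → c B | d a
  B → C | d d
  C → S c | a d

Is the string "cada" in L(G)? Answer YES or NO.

CNF form of G:
  S -> A T2 | T0 T1 | a
  A -> T0 B | T1 T2
  B -> S T0 | T1 T1 | T2 T1
  C -> S T0 | T2 T1
  T0 -> c
  T1 -> d
  T2 -> a

CYK table (by increasing span):
  cell(0,0) c: {T0}  orig:{}
  cell(1,1) a: {S,T2}  orig:{S}
  cell(2,2) d: {T1}  orig:{}
  cell(3,3) a: {S,T2}  orig:{S}
  cell(0,1) ca: ∅
  cell(1,2) ad: {B,C}
  cell(2,3) da: {A}
  cell(0,2) cad: {A}
  cell(1,3) ada: ∅
  cell(0,3) cada: {S}

S ∈ T[0,3] ⇒ YES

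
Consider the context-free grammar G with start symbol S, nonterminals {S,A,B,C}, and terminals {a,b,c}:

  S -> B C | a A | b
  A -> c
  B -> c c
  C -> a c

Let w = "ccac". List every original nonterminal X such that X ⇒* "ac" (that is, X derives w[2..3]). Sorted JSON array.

CNF form of G:
  S -> B C | T1 A | b
  A -> c
  B -> T0 T0
  C -> T1 T0
  T0 -> c
  T1 -> a

CYK table (by increasing span) (cells [i..j] with 2 ≤ i ≤ j ≤ 3 only):
  [2..2]={T1}  "a"  orig:{}
  [3..3]={A,T0}  "c"  orig:{A}
  [2..3]={C,S}  "ac"

Original NTs in T[2,3] deriving "ac": ["C", "S"]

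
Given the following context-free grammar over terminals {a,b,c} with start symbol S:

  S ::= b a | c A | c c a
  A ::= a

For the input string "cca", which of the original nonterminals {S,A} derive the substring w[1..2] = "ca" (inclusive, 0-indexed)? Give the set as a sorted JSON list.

Convert to CNF:
  S -> T0 T1 | T2 A | T2 X3
  A -> a
  T0 -> b
  T1 -> a
  T2 -> c
  X3 -> T2 T1

CYK table (by increasing span), restricted to cells inside w[1..2]:
  cell(1,1) c: {T2}  orig:{}
  cell(2,2) a: {A,T1}  orig:{A}
  cell(1,2) ca: {S,X3}  orig:{S}

Original NTs in T[1,2] deriving "ca": ["S"]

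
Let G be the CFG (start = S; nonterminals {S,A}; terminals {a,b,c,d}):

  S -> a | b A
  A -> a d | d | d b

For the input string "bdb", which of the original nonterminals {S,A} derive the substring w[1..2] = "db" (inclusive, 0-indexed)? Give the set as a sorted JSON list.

CNF form of G:
  S -> T2 A | a
  A -> T0 T1 | T1 T2 | d
  T0 -> a
  T1 -> d
  T2 -> b

CYK fill (cells [i..j] with 1 ≤ i ≤ j ≤ 2 only):
  T[1,1] 'd' = {A,T1}  orig:{A}
  T[2,2] 'b' = {T2}  orig:{}
  T[1,2] 'db' = {A}

Original NTs in T[1,2] deriving "db": ["A"]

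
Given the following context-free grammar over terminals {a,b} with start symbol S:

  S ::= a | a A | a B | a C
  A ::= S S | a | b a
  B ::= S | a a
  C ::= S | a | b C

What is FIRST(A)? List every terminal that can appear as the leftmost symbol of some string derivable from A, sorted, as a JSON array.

Compute FIRST by fixpoint:
round 1:
  A via A→a: +{a}
  A via A→b a: +{b}
  B via B→a a: +{a}
  C via C→a: +{a}
  C via C→b C: +{b}
  S via S→a: +{a}
  FIRST[S]={a}  FIRST[A]={a,b}  FIRST[B]={a}  FIRST[C]={a,b}
round 2: done
  FIRST[S]={a}  FIRST[A]={a,b}  FIRST[B]={a}  FIRST[C]={a,b}

FIRST(A) = ["a", "b"]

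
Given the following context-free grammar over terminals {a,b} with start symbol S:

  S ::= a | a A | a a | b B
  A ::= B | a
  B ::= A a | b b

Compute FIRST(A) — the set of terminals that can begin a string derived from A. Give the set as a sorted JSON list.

Compute FIRST by fixpoint:
pass 1:
  A via A→a: +{a}
  B via B→A a: +{a}
  B via B→b b: +{b}
  S via S→a: +{a}
  S via S→b B: +{b}
  FIRST(S)={a,b}  FIRST(A)={a}  FIRST(B)={a,b}
pass 2:
  A via A→B: +{b}
  FIRST(S)={a,b}  FIRST(A)={a,b}  FIRST(B)={a,b}
pass 3: done
  FIRST(S)={a,b}  FIRST(A)={a,b}  FIRST(B)={a,b}

FIRST(A) = ["a", "b"]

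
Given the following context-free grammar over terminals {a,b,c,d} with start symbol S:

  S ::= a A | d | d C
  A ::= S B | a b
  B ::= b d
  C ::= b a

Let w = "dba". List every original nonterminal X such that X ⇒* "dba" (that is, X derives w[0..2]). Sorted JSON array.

Convert to CNF:
  S -> T0 A | T2 C | d
  A -> S B | T0 T1
  B -> T1 T2
  C -> T1 T0
  T0 -> a
  T1 -> b
  T2 -> d

CYK fill, restricted to cells inside w[0..2]:
  T[0,0] 'd' = {S,T2}  orig:{S}
  T[1,1] 'b' = {T1}  orig:{}
  T[2,2] 'a' = {T0}  orig:{}
  T[0,1] 'db' = ∅
  T[1,2] 'ba' = {C}
  T[0,2] 'dba' = {S}

Original NTs in T[0,2] deriving "dba": ["S"]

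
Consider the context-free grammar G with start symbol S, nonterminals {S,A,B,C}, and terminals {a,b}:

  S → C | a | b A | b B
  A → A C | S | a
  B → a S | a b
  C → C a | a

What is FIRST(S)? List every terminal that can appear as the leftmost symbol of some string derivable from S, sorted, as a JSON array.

Compute FIRST by fixpoint:
[1]
  A via A→a: +{a}
  B via B→a S: +{a}
  C via C→a: +{a}
  S via S→C: +{a}
  S via S→b A: +{b}
  S: {a,b}  A: {a}  B: {a}  C: {a}
[2]
  A via A→S: +{b}
  S: {a,b}  A: {a,b}  B: {a}  C: {a}
[3] done
  S: {a,b}  A: {a,b}  B: {a}  C: {a}

FIRST(S) = ["a", "b"]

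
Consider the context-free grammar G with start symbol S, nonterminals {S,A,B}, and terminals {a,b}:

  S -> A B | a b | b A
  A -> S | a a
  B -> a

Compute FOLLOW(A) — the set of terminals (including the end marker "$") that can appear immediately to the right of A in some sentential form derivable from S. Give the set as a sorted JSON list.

FIRST sets, iterate to fixpoint:
pass 1:
  A via A→a a: +{a}
  B via B→a: +{a}
  S via S→A B: +{a}
  S via S→b A: +{b}
  FIRST[S]={a,b}  FIRST[A]={a}  FIRST[B]={a}
pass 2:
  A via A→S: +{b}
  FIRST[S]={a,b}  FIRST[A]={a,b}  FIRST[B]={a}
pass 3: (stable)
  FIRST[S]={a,b}  FIRST[A]={a,b}  FIRST[B]={a}

Compute FOLLOW by fixpoint:
seed FOLLOW(S) with $
[1]
  S→A B: FOLLOW(A) ⊇ FIRST(B) = {a}; new: +{a}
  S→A B: FOLLOW(B) ⊇ FOLLOW(S) ⊇ {$}; new: +{$}
  S→b A: FOLLOW(A) ⊇ FOLLOW(S) ⊇ {$}; new: +{$}
  S: {$}  A: {$,a}  B: {$}
[2]
  A→S: FOLLOW(S) ⊇ FOLLOW(A) ⊇ {$,a}; new: +{a}
  S→A B: FOLLOW(B) ⊇ FOLLOW(S) ⊇ {$,a}; new: +{a}
  S: {$,a}  A: {$,a}  B: {$,a}
[3] (no change)
  S: {$,a}  A: {$,a}  B: {$,a}

FOLLOW(A) = ["$", "a"]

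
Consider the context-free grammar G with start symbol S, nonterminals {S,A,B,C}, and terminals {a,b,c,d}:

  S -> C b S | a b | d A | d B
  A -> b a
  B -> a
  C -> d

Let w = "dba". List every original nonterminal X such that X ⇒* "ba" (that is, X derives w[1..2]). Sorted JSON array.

CNF form of G:
  S -> C X3 | T1 T0 | T2 A | T2 B
  A -> T0 T1
  B -> a
  C -> d
  T0 -> b
  T1 -> a
  T2 -> d
  X3 -> T0 S

Fill CYK table bottom-up (cells [i..j] with 1 ≤ i ≤ j ≤ 2 only):
  T[1,1] 'b' = {T0}  orig:{}
  T[2,2] 'a' = {B,T1}  orig:{B}
  T[1,2] 'ba' = {A}

Original NTs in T[1,2] deriving "ba": ["A"]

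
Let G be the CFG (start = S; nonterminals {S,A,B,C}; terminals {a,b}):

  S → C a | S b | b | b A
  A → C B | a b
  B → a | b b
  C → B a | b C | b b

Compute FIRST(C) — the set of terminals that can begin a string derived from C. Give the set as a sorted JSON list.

FIRST iteration:
round 1:
  A via A→a b: +{a}
  B via B→a: +{a}
  B via B→b b: +{b}
  C via C→B a: +{a,b}
  S via S→C a: +{a,b}
  S: {a,b}  A: {a}  B: {a,b}  C: {a,b}
round 2:
  A via A→C B: +{b}
  S: {a,b}  A: {a,b}  B: {a,b}  C: {a,b}
round 3: (stable)
  S: {a,b}  A: {a,b}  B: {a,b}  C: {a,b}

FIRST(C) = ["a", "b"]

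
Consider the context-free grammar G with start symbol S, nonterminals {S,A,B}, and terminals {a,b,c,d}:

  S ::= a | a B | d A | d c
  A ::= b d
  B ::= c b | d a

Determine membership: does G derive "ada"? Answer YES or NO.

Convert to CNF:
  S -> T1 A | T1 T2 | T3 B | a
  A -> T0 T1
  B -> T1 T3 | T2 T0
  T0 -> b
  T1 -> d
  T2 -> c
  T3 -> a

CYK table (by increasing span):
  [0..0]={S,T3}  "a"  orig:{S}
  [1..1]={T1}  "d"  orig:{}
  [2..2]={S,T3}  "a"  orig:{S}
  [0..1]=∅  "ad"
  [1..2]={B}  "da"
  [0..2]={S}  "ada"

S ∈ T[0,2] ⇒ YES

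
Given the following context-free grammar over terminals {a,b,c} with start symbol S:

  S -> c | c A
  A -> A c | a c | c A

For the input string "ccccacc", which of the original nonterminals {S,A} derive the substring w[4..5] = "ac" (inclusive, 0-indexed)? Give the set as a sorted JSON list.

Convert to CNF:
  S -> T0 A | c
  A -> A T0 | T0 A | T1 T0
  T0 -> c
  T1 -> a

Fill CYK table bottom-up, restricted to cells inside w[4..5]:
  cell(4,4) a: {T1}  orig:{}
  cell(5,5) c: {S,T0}  orig:{S}
  cell(4,5) ac: {A}

Original NTs in T[4,5] deriving "ac": ["A"]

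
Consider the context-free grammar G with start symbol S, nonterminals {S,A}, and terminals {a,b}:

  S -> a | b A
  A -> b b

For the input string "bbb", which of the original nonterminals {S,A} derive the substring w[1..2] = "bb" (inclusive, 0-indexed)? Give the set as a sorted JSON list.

CNF form of G:
  S -> T0 A | a
  A -> T0 T0
  T0 -> b

CYK fill (cells [i..j] with 1 ≤ i ≤ j ≤ 2 only):
  cell(1,1) b: {T0}  orig:{}
  cell(2,2) b: {T0}  orig:{}
  cell(1,2) bb: {A}

Original NTs in T[1,2] deriving "bb": ["A"]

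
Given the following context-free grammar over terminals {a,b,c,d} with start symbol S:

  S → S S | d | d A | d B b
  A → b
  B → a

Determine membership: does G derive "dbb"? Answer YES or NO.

Convert to CNF:
  S -> S S | T0 A | T0 X2 | d
  A -> b
  B -> a
  T0 -> d
  T1 -> b
  X2 -> B T1

Fill CYK table bottom-up:
  T[0,0] 'd' = {S,T0}  orig:{S}
  T[1,1] 'b' = {A,T1}  orig:{A}
  T[2,2] 'b' = {A,T1}  orig:{A}
  T[0,1] 'db' = {S}
  T[1,2] 'bb' = ∅
  T[0,2] 'dbb' = ∅

S ∉ T[0,2] ⇒ NO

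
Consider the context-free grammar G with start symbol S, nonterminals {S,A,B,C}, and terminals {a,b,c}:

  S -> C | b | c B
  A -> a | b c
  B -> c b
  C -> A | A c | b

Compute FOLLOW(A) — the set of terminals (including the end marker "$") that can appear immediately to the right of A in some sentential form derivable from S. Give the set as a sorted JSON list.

Compute FIRST by fixpoint:
iter 1:
  A via A→a: +{a}
  A via A→b c: +{b}
  B via B→c b: +{c}
  C via C→A: +{a,b}
  S via S→C: +{a,b}
  S via S→c B: +{c}
  FIRST(S)={a,b,c}  FIRST(A)={a,b}  FIRST(B)={c}  FIRST(C)={a,b}
iter 2: (no change)
  FIRST(S)={a,b,c}  FIRST(A)={a,b}  FIRST(B)={c}  FIRST(C)={a,b}

Compute FOLLOW by fixpoint:
initialize: $ ∈ FOLLOW(S)
[1]
  C→A c: FOLLOW(A) ⊇ FIRST(c) = {c}; new: +{c}
  S→C: FOLLOW(C) ⊇ FOLLOW(S) ⊇ {$}; new: +{$}
  S→c B: FOLLOW(B) ⊇ FOLLOW(S) ⊇ {$}; new: +{$}
  S: {$}  A: {c}  B: {$}  C: {$}
[2]
  C→A: FOLLOW(A) ⊇ FOLLOW(C) ⊇ {$}; new: +{$}
  S: {$}  A: {$,c}  B: {$}  C: {$}
[3] done
  S: {$}  A: {$,c}  B: {$}  C: {$}

FOLLOW(A) = ["$", "c"]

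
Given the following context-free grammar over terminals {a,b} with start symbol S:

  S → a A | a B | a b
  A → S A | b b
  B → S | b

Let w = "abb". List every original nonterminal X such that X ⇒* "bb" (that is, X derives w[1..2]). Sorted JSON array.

Convert to CNF:
  S -> T1 A | T1 B | T1 T0
  A -> S A | T0 T0
  B -> T1 A | T1 B | T1 T0 | b
  T0 -> b
  T1 -> a

CYK fill, restricted to cells inside w[1..2]:
  [1..1]={B,T0}  "b"  orig:{B}
  [2..2]={B,T0}  "b"  orig:{B}
  [1..2]={A}  "bb"

Original NTs in T[1,2] deriving "bb": ["A"]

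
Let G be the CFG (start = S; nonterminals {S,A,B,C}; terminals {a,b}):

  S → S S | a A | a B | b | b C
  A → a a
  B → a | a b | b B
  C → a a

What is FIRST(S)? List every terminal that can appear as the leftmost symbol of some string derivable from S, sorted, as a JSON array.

FIRST iteration:
pass 1:
  A via A→a a: +{a}
  B via B→a: +{a}
  B via B→b B: +{b}
  C via C→a a: +{a}
  S via S→a A: +{a}
  S via S→b: +{b}
  S: {a,b}  A: {a}  B: {a,b}  C: {a}
pass 2: done
  S: {a,b}  A: {a}  B: {a,b}  C: {a}

FIRST(S) = ["a", "b"]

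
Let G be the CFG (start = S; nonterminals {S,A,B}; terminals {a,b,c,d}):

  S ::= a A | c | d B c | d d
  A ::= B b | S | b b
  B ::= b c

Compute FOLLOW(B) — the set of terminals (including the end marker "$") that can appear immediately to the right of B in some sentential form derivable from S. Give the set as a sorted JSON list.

Compute FIRST by fixpoint:
pass 1:
  A via A→b b: +{b}
  B via B→b c: +{b}
  S via S→a A: +{a}
  S via S→c: +{c}
  S via S→d B c: +{d}
  FIRST(S)={a,c,d}  FIRST(A)={b}  FIRST(B)={b}
pass 2:
  A via A→S: +{a,c,d}
  FIRST(S)={a,c,d}  FIRST(A)={a,b,c,d}  FIRST(B)={b}
pass 3: done
  FIRST(S)={a,c,d}  FIRST(A)={a,b,c,d}  FIRST(B)={b}

Compute FOLLOW by fixpoint:
initialize: $ ∈ FOLLOW(S)
[1]
  A→B b: FOLLOW(B) ⊇ FIRST(b) = {b}; new: +{b}
  S→a A: FOLLOW(A) ⊇ FOLLOW(S) ⊇ {$}; new: +{$}
  S→d B c: FOLLOW(B) ⊇ FIRST(c) = {c}; new: +{c}
  FOLLOW(S)={$}  FOLLOW(A)={$}  FOLLOW(B)={b,c}
[2] done
  FOLLOW(S)={$}  FOLLOW(A)={$}  FOLLOW(B)={b,c}

FOLLOW(B) = ["b", "c"]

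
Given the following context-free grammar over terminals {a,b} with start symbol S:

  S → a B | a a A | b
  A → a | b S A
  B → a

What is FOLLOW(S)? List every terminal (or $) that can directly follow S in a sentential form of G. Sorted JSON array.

Compute FIRST by fixpoint:
[1]
  A via A→a: +{a}
  A via A→b S A: +{b}
  B via B→a: +{a}
  S via S→a B: +{a}
  S via S→b: +{b}
  FIRST(S)={a,b}  FIRST(A)={a,b}  FIRST(B)={a}
[2] (no change)
  FIRST(S)={a,b}  FIRST(A)={a,b}  FIRST(B)={a}

Compute FOLLOW by fixpoint:
FOLLOW(S) := {$}
iter 1:
  A→b S A: FOLLOW(S) ⊇ FIRST(A) = {a,b}; new: +{a,b}
  S→a B: FOLLOW(B) ⊇ FOLLOW(S) ⊇ {$,a,b}; new: +{$,a,b}
  S→a a A: FOLLOW(A) ⊇ FOLLOW(S) ⊇ {$,a,b}; new: +{$,a,b}
  FOLLOW[S]={$,a,b}  FOLLOW[A]={$,a,b}  FOLLOW[B]={$,a,b}
iter 2: (stable)
  FOLLOW[S]={$,a,b}  FOLLOW[A]={$,a,b}  FOLLOW[B]={$,a,b}

FOLLOW(S) = ["$", "a", "b"]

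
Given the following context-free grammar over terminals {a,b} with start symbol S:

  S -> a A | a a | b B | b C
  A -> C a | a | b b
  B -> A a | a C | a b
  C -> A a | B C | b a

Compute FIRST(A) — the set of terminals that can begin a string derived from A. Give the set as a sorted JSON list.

Compute FIRST by fixpoint:
round 1:
  A via A→a: +{a}
  A via A→b b: +{b}
  B via B→A a: +{a,b}
  C via C→A a: +{a,b}
  S via S→a A: +{a}
  S via S→b B: +{b}
  FIRST[S]={a,b}  FIRST[A]={a,b}  FIRST[B]={a,b}  FIRST[C]={a,b}
round 2: (stable)
  FIRST[S]={a,b}  FIRST[A]={a,b}  FIRST[B]={a,b}  FIRST[C]={a,b}

FIRST(A) = ["a", "b"]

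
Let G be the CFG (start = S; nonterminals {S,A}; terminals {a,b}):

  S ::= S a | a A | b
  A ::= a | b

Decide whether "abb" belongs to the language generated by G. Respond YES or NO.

Convert to CNF:
  S -> S T0 | T0 A | b
  A -> a | b
  T0 -> a

CYK fill:
  cell(0,0) a: {A,T0}  orig:{A}
  cell(1,1) b: {A,S}
  cell(2,2) b: {A,S}
  cell(0,1) ab: {S}
  cell(1,2) bb: ∅
  cell(0,2) abb: ∅

S ∉ T[0,2] ⇒ NO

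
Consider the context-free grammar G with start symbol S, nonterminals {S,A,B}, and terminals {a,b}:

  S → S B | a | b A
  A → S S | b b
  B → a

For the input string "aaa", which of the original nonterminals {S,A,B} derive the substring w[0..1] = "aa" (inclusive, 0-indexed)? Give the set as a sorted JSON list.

Convert to CNF:
  S -> S B | T0 A | a
  A -> S S | T0 T0
  B -> a
  T0 -> b

CYK table (by increasing span) — only the sub-triangle for w[0..1]:
  cell(0,0) a: {B,S}
  cell(1,1) a: {B,S}
  cell(0,1) aa: {A,S}

Original NTs in T[0,1] deriving "aa": ["A", "S"]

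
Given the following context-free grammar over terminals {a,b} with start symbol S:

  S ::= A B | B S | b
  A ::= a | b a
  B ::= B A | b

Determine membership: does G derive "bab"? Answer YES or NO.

CNF form of G:
  S -> A B | B S | b
  A -> T0 T1 | a
  B -> B A | b
  T0 -> b
  T1 -> a

Fill CYK table bottom-up:
  T[0,0] 'b' = {B,S,T0}  orig:{B,S}
  T[1,1] 'a' = {A,T1}  orig:{A}
  T[2,2] 'b' = {B,S,T0}  orig:{B,S}
  T[0,1] 'ba' = {A,B}
  T[1,2] 'ab' = {S}
  T[0,2] 'bab' = {S}

S ∈ T[0,2] ⇒ YES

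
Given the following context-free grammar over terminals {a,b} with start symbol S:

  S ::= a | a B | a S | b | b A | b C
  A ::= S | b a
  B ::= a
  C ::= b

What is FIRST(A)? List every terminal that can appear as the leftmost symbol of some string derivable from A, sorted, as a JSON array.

FIRST sets, iterate to fixpoint:
iter 1:
  A via A→b a: +{b}
  B via B→a: +{a}
  C via C→b: +{b}
  S via S→a: +{a}
  S via S→b: +{b}
  FIRST(S)={a,b}  FIRST(A)={b}  FIRST(B)={a}  FIRST(C)={b}
iter 2:
  A via A→S: +{a}
  FIRST(S)={a,b}  FIRST(A)={a,b}  FIRST(B)={a}  FIRST(C)={b}
iter 3: (stable)
  FIRST(S)={a,b}  FIRST(A)={a,b}  FIRST(B)={a}  FIRST(C)={b}

FIRST(A) = ["a", "b"]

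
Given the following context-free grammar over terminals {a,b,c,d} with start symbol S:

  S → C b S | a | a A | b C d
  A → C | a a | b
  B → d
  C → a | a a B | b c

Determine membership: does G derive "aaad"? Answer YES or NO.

Convert to CNF:
  S -> C X6 | T0 A | T1 X7 | a
  A -> T0 T0 | T0 X4 | T1 T2 | a | b
  B -> d
  C -> T0 X5 | T1 T2 | a
  T0 -> a
  T1 -> b
  T2 -> c
  T3 -> d
  X4 -> T0 B
  X5 -> T0 B
  X6 -> T1 S
  X7 -> C T3

Fill CYK table bottom-up:
  [0..0]={A,C,S,T0}  "a"  orig:{A,C,S}
  [1..1]={A,C,S,T0}  "a"  orig:{A,C,S}
  [2..2]={A,C,S,T0}  "a"  orig:{A,C,S}
  [3..3]={B,T3}  "d"  orig:{B}
  [0..1]={A,S}  "aa"
  [1..2]={A,S}  "aa"
  [2..3]={X4,X5,X7}  "ad"  orig:{}
  [0..2]={S}  "aaa"
  [1..3]={A,C}  "aad"
  [0..3]={S}  "aaad"

S ∈ T[0,3] ⇒ YES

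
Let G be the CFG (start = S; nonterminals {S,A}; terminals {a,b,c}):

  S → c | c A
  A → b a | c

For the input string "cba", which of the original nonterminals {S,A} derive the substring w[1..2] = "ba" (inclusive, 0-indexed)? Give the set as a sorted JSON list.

Convert to CNF:
  S -> T2 A | c
  A -> T0 T1 | c
  T0 -> b
  T1 -> a
  T2 -> c

CYK table (by increasing span), restricted to cells inside w[1..2]:
  cell(1,1) b: {T0}  orig:{}
  cell(2,2) a: {T1}  orig:{}
  cell(1,2) ba: {A}

Original NTs in T[1,2] deriving "ba": ["A"]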